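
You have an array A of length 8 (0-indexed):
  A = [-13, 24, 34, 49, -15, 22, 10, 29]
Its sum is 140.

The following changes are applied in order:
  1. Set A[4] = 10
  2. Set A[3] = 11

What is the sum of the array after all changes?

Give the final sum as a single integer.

Initial sum: 140
Change 1: A[4] -15 -> 10, delta = 25, sum = 165
Change 2: A[3] 49 -> 11, delta = -38, sum = 127

Answer: 127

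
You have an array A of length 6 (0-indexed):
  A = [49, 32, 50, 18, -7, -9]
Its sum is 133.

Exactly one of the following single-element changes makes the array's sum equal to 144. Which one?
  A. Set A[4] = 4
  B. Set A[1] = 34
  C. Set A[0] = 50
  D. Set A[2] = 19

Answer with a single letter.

Answer: A

Derivation:
Option A: A[4] -7->4, delta=11, new_sum=133+(11)=144 <-- matches target
Option B: A[1] 32->34, delta=2, new_sum=133+(2)=135
Option C: A[0] 49->50, delta=1, new_sum=133+(1)=134
Option D: A[2] 50->19, delta=-31, new_sum=133+(-31)=102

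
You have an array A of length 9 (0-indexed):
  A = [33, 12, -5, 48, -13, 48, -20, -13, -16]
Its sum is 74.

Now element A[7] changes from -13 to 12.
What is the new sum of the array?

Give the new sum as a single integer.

Old value at index 7: -13
New value at index 7: 12
Delta = 12 - -13 = 25
New sum = old_sum + delta = 74 + (25) = 99

Answer: 99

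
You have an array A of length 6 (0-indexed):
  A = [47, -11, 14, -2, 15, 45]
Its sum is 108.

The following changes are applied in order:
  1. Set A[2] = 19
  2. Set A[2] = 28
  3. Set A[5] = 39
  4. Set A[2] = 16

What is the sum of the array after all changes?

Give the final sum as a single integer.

Initial sum: 108
Change 1: A[2] 14 -> 19, delta = 5, sum = 113
Change 2: A[2] 19 -> 28, delta = 9, sum = 122
Change 3: A[5] 45 -> 39, delta = -6, sum = 116
Change 4: A[2] 28 -> 16, delta = -12, sum = 104

Answer: 104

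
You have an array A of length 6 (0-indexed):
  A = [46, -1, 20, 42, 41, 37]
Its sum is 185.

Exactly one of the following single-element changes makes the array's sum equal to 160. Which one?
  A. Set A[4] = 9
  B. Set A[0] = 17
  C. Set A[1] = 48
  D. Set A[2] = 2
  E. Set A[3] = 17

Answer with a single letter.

Answer: E

Derivation:
Option A: A[4] 41->9, delta=-32, new_sum=185+(-32)=153
Option B: A[0] 46->17, delta=-29, new_sum=185+(-29)=156
Option C: A[1] -1->48, delta=49, new_sum=185+(49)=234
Option D: A[2] 20->2, delta=-18, new_sum=185+(-18)=167
Option E: A[3] 42->17, delta=-25, new_sum=185+(-25)=160 <-- matches target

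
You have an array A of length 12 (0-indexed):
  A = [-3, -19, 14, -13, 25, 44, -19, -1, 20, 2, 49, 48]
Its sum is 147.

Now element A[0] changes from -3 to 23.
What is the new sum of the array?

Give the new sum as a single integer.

Answer: 173

Derivation:
Old value at index 0: -3
New value at index 0: 23
Delta = 23 - -3 = 26
New sum = old_sum + delta = 147 + (26) = 173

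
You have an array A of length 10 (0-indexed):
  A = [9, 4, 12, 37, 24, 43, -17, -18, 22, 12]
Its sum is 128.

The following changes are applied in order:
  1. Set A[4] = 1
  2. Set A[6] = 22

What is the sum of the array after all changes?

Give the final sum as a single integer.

Initial sum: 128
Change 1: A[4] 24 -> 1, delta = -23, sum = 105
Change 2: A[6] -17 -> 22, delta = 39, sum = 144

Answer: 144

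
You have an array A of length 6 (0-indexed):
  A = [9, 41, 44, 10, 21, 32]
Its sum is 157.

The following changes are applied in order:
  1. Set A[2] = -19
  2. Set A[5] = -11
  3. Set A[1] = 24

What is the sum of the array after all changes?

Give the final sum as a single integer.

Initial sum: 157
Change 1: A[2] 44 -> -19, delta = -63, sum = 94
Change 2: A[5] 32 -> -11, delta = -43, sum = 51
Change 3: A[1] 41 -> 24, delta = -17, sum = 34

Answer: 34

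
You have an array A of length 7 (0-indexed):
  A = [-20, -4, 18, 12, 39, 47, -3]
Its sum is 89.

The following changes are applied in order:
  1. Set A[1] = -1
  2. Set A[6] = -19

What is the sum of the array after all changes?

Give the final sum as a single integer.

Answer: 76

Derivation:
Initial sum: 89
Change 1: A[1] -4 -> -1, delta = 3, sum = 92
Change 2: A[6] -3 -> -19, delta = -16, sum = 76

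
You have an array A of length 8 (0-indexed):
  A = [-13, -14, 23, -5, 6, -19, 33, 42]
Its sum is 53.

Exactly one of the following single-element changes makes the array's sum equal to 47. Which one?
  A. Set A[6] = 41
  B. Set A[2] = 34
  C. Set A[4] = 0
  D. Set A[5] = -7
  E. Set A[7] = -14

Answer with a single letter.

Option A: A[6] 33->41, delta=8, new_sum=53+(8)=61
Option B: A[2] 23->34, delta=11, new_sum=53+(11)=64
Option C: A[4] 6->0, delta=-6, new_sum=53+(-6)=47 <-- matches target
Option D: A[5] -19->-7, delta=12, new_sum=53+(12)=65
Option E: A[7] 42->-14, delta=-56, new_sum=53+(-56)=-3

Answer: C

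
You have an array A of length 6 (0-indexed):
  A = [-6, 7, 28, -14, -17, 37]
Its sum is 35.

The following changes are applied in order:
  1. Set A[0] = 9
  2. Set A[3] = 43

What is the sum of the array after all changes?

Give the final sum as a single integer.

Initial sum: 35
Change 1: A[0] -6 -> 9, delta = 15, sum = 50
Change 2: A[3] -14 -> 43, delta = 57, sum = 107

Answer: 107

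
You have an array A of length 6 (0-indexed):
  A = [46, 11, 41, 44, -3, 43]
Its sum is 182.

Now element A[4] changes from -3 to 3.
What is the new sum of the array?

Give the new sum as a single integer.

Old value at index 4: -3
New value at index 4: 3
Delta = 3 - -3 = 6
New sum = old_sum + delta = 182 + (6) = 188

Answer: 188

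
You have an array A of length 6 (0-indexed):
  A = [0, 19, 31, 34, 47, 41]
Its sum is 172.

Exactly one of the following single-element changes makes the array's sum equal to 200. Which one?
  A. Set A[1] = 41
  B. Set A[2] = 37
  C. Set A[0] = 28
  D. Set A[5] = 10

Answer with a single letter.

Answer: C

Derivation:
Option A: A[1] 19->41, delta=22, new_sum=172+(22)=194
Option B: A[2] 31->37, delta=6, new_sum=172+(6)=178
Option C: A[0] 0->28, delta=28, new_sum=172+(28)=200 <-- matches target
Option D: A[5] 41->10, delta=-31, new_sum=172+(-31)=141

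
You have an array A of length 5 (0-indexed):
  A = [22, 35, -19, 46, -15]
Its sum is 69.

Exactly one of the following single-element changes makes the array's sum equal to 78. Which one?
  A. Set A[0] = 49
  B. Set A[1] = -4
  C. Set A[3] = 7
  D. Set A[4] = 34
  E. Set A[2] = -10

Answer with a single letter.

Option A: A[0] 22->49, delta=27, new_sum=69+(27)=96
Option B: A[1] 35->-4, delta=-39, new_sum=69+(-39)=30
Option C: A[3] 46->7, delta=-39, new_sum=69+(-39)=30
Option D: A[4] -15->34, delta=49, new_sum=69+(49)=118
Option E: A[2] -19->-10, delta=9, new_sum=69+(9)=78 <-- matches target

Answer: E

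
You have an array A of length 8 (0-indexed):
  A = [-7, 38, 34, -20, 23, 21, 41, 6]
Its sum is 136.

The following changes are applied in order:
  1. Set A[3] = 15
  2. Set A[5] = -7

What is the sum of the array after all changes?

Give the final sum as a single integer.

Answer: 143

Derivation:
Initial sum: 136
Change 1: A[3] -20 -> 15, delta = 35, sum = 171
Change 2: A[5] 21 -> -7, delta = -28, sum = 143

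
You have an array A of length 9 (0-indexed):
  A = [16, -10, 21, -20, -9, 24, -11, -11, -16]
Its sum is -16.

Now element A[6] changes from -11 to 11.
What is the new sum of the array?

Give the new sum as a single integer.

Old value at index 6: -11
New value at index 6: 11
Delta = 11 - -11 = 22
New sum = old_sum + delta = -16 + (22) = 6

Answer: 6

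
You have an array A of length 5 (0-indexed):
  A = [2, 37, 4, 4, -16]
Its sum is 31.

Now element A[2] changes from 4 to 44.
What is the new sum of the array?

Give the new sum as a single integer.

Answer: 71

Derivation:
Old value at index 2: 4
New value at index 2: 44
Delta = 44 - 4 = 40
New sum = old_sum + delta = 31 + (40) = 71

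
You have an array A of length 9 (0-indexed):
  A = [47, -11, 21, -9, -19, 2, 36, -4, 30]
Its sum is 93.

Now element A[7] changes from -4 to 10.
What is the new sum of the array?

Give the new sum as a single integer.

Old value at index 7: -4
New value at index 7: 10
Delta = 10 - -4 = 14
New sum = old_sum + delta = 93 + (14) = 107

Answer: 107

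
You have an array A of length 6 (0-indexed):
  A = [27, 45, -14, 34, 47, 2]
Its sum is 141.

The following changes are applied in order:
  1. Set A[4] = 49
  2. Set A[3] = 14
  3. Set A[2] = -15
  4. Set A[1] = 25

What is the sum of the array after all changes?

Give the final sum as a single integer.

Answer: 102

Derivation:
Initial sum: 141
Change 1: A[4] 47 -> 49, delta = 2, sum = 143
Change 2: A[3] 34 -> 14, delta = -20, sum = 123
Change 3: A[2] -14 -> -15, delta = -1, sum = 122
Change 4: A[1] 45 -> 25, delta = -20, sum = 102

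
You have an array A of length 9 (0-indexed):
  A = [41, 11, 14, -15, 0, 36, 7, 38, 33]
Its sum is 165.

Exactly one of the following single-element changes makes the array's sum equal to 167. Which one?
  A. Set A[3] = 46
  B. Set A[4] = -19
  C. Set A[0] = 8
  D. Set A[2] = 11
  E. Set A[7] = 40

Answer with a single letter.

Answer: E

Derivation:
Option A: A[3] -15->46, delta=61, new_sum=165+(61)=226
Option B: A[4] 0->-19, delta=-19, new_sum=165+(-19)=146
Option C: A[0] 41->8, delta=-33, new_sum=165+(-33)=132
Option D: A[2] 14->11, delta=-3, new_sum=165+(-3)=162
Option E: A[7] 38->40, delta=2, new_sum=165+(2)=167 <-- matches target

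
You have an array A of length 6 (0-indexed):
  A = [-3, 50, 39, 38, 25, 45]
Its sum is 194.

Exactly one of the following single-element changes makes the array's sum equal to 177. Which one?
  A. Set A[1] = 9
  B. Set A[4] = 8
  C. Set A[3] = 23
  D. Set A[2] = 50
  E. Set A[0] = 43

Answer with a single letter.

Answer: B

Derivation:
Option A: A[1] 50->9, delta=-41, new_sum=194+(-41)=153
Option B: A[4] 25->8, delta=-17, new_sum=194+(-17)=177 <-- matches target
Option C: A[3] 38->23, delta=-15, new_sum=194+(-15)=179
Option D: A[2] 39->50, delta=11, new_sum=194+(11)=205
Option E: A[0] -3->43, delta=46, new_sum=194+(46)=240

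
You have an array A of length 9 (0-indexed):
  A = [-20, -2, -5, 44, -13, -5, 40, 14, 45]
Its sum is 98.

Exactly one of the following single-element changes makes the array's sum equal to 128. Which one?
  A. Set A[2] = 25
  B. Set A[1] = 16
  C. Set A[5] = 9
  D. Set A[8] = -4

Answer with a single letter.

Option A: A[2] -5->25, delta=30, new_sum=98+(30)=128 <-- matches target
Option B: A[1] -2->16, delta=18, new_sum=98+(18)=116
Option C: A[5] -5->9, delta=14, new_sum=98+(14)=112
Option D: A[8] 45->-4, delta=-49, new_sum=98+(-49)=49

Answer: A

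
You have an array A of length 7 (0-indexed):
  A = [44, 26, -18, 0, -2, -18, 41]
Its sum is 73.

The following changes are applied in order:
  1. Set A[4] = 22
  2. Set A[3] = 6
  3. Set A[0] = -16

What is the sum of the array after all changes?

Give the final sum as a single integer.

Answer: 43

Derivation:
Initial sum: 73
Change 1: A[4] -2 -> 22, delta = 24, sum = 97
Change 2: A[3] 0 -> 6, delta = 6, sum = 103
Change 3: A[0] 44 -> -16, delta = -60, sum = 43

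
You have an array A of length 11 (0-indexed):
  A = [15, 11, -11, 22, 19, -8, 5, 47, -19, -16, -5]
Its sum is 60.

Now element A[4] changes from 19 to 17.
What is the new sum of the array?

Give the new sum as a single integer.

Old value at index 4: 19
New value at index 4: 17
Delta = 17 - 19 = -2
New sum = old_sum + delta = 60 + (-2) = 58

Answer: 58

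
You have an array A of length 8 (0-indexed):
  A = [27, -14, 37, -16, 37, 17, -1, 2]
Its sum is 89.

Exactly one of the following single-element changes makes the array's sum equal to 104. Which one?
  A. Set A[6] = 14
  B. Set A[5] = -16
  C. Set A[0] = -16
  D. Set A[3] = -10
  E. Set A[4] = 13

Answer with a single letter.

Answer: A

Derivation:
Option A: A[6] -1->14, delta=15, new_sum=89+(15)=104 <-- matches target
Option B: A[5] 17->-16, delta=-33, new_sum=89+(-33)=56
Option C: A[0] 27->-16, delta=-43, new_sum=89+(-43)=46
Option D: A[3] -16->-10, delta=6, new_sum=89+(6)=95
Option E: A[4] 37->13, delta=-24, new_sum=89+(-24)=65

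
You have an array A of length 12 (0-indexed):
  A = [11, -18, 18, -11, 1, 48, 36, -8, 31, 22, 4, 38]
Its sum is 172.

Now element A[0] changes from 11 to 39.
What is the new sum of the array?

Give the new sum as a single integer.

Old value at index 0: 11
New value at index 0: 39
Delta = 39 - 11 = 28
New sum = old_sum + delta = 172 + (28) = 200

Answer: 200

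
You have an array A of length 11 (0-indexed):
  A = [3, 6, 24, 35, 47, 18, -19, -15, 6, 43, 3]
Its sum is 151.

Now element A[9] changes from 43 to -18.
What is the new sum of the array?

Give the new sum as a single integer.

Answer: 90

Derivation:
Old value at index 9: 43
New value at index 9: -18
Delta = -18 - 43 = -61
New sum = old_sum + delta = 151 + (-61) = 90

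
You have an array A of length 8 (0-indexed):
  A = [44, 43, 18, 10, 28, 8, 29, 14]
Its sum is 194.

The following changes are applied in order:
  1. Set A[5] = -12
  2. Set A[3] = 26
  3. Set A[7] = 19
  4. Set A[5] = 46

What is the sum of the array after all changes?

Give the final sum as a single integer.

Initial sum: 194
Change 1: A[5] 8 -> -12, delta = -20, sum = 174
Change 2: A[3] 10 -> 26, delta = 16, sum = 190
Change 3: A[7] 14 -> 19, delta = 5, sum = 195
Change 4: A[5] -12 -> 46, delta = 58, sum = 253

Answer: 253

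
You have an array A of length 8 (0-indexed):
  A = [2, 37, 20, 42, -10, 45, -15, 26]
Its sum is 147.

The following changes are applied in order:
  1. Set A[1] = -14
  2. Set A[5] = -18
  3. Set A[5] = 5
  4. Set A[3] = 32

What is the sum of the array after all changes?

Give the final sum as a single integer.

Initial sum: 147
Change 1: A[1] 37 -> -14, delta = -51, sum = 96
Change 2: A[5] 45 -> -18, delta = -63, sum = 33
Change 3: A[5] -18 -> 5, delta = 23, sum = 56
Change 4: A[3] 42 -> 32, delta = -10, sum = 46

Answer: 46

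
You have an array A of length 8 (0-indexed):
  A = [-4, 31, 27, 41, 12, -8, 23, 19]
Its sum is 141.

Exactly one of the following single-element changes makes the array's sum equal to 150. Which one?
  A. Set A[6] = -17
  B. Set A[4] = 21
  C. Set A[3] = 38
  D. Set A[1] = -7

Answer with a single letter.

Option A: A[6] 23->-17, delta=-40, new_sum=141+(-40)=101
Option B: A[4] 12->21, delta=9, new_sum=141+(9)=150 <-- matches target
Option C: A[3] 41->38, delta=-3, new_sum=141+(-3)=138
Option D: A[1] 31->-7, delta=-38, new_sum=141+(-38)=103

Answer: B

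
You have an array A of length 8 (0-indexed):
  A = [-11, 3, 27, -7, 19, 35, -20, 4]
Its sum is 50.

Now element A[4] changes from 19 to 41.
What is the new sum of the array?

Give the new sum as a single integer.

Answer: 72

Derivation:
Old value at index 4: 19
New value at index 4: 41
Delta = 41 - 19 = 22
New sum = old_sum + delta = 50 + (22) = 72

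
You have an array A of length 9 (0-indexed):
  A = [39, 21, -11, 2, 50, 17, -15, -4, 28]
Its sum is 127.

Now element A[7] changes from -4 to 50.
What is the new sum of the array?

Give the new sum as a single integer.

Old value at index 7: -4
New value at index 7: 50
Delta = 50 - -4 = 54
New sum = old_sum + delta = 127 + (54) = 181

Answer: 181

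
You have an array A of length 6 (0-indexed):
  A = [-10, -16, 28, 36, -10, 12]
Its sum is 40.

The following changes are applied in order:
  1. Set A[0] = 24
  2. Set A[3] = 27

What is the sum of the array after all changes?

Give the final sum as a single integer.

Answer: 65

Derivation:
Initial sum: 40
Change 1: A[0] -10 -> 24, delta = 34, sum = 74
Change 2: A[3] 36 -> 27, delta = -9, sum = 65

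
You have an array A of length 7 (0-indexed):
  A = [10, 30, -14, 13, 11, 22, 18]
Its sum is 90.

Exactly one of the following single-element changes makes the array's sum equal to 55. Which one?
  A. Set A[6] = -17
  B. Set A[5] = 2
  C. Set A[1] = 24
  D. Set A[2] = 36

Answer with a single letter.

Option A: A[6] 18->-17, delta=-35, new_sum=90+(-35)=55 <-- matches target
Option B: A[5] 22->2, delta=-20, new_sum=90+(-20)=70
Option C: A[1] 30->24, delta=-6, new_sum=90+(-6)=84
Option D: A[2] -14->36, delta=50, new_sum=90+(50)=140

Answer: A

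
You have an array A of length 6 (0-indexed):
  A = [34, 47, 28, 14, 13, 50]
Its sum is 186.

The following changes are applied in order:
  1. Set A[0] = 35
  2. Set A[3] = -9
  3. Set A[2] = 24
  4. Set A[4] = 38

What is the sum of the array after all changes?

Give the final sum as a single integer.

Answer: 185

Derivation:
Initial sum: 186
Change 1: A[0] 34 -> 35, delta = 1, sum = 187
Change 2: A[3] 14 -> -9, delta = -23, sum = 164
Change 3: A[2] 28 -> 24, delta = -4, sum = 160
Change 4: A[4] 13 -> 38, delta = 25, sum = 185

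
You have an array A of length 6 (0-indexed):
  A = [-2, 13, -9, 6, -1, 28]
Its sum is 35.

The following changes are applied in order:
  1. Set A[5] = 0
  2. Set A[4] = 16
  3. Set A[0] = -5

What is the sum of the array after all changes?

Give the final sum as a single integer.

Initial sum: 35
Change 1: A[5] 28 -> 0, delta = -28, sum = 7
Change 2: A[4] -1 -> 16, delta = 17, sum = 24
Change 3: A[0] -2 -> -5, delta = -3, sum = 21

Answer: 21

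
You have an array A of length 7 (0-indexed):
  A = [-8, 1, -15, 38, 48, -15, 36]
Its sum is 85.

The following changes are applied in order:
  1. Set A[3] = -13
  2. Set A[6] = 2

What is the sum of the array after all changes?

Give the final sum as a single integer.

Initial sum: 85
Change 1: A[3] 38 -> -13, delta = -51, sum = 34
Change 2: A[6] 36 -> 2, delta = -34, sum = 0

Answer: 0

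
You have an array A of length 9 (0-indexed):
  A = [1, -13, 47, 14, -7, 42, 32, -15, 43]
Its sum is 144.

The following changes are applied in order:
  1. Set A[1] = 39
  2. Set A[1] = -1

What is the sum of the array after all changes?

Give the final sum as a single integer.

Initial sum: 144
Change 1: A[1] -13 -> 39, delta = 52, sum = 196
Change 2: A[1] 39 -> -1, delta = -40, sum = 156

Answer: 156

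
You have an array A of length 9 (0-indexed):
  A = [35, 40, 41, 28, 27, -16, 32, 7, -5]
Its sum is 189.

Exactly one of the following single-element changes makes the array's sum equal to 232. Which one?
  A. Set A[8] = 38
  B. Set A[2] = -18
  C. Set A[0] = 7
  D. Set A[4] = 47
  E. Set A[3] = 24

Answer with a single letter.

Option A: A[8] -5->38, delta=43, new_sum=189+(43)=232 <-- matches target
Option B: A[2] 41->-18, delta=-59, new_sum=189+(-59)=130
Option C: A[0] 35->7, delta=-28, new_sum=189+(-28)=161
Option D: A[4] 27->47, delta=20, new_sum=189+(20)=209
Option E: A[3] 28->24, delta=-4, new_sum=189+(-4)=185

Answer: A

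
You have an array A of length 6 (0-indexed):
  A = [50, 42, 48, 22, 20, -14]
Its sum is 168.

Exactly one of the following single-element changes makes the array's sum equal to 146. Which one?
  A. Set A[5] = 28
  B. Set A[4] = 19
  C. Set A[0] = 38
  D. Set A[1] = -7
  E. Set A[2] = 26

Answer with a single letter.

Option A: A[5] -14->28, delta=42, new_sum=168+(42)=210
Option B: A[4] 20->19, delta=-1, new_sum=168+(-1)=167
Option C: A[0] 50->38, delta=-12, new_sum=168+(-12)=156
Option D: A[1] 42->-7, delta=-49, new_sum=168+(-49)=119
Option E: A[2] 48->26, delta=-22, new_sum=168+(-22)=146 <-- matches target

Answer: E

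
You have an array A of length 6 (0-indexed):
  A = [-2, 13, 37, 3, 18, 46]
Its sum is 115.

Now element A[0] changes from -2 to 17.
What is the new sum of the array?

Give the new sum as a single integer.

Answer: 134

Derivation:
Old value at index 0: -2
New value at index 0: 17
Delta = 17 - -2 = 19
New sum = old_sum + delta = 115 + (19) = 134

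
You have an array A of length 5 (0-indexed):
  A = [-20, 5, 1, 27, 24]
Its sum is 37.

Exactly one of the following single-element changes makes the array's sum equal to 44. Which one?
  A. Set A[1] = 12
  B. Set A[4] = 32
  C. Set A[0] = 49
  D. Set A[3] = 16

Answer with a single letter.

Option A: A[1] 5->12, delta=7, new_sum=37+(7)=44 <-- matches target
Option B: A[4] 24->32, delta=8, new_sum=37+(8)=45
Option C: A[0] -20->49, delta=69, new_sum=37+(69)=106
Option D: A[3] 27->16, delta=-11, new_sum=37+(-11)=26

Answer: A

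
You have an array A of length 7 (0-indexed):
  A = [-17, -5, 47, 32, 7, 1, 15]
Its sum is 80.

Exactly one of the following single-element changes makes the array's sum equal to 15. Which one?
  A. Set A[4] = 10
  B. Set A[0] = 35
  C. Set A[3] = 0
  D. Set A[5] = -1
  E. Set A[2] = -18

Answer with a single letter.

Answer: E

Derivation:
Option A: A[4] 7->10, delta=3, new_sum=80+(3)=83
Option B: A[0] -17->35, delta=52, new_sum=80+(52)=132
Option C: A[3] 32->0, delta=-32, new_sum=80+(-32)=48
Option D: A[5] 1->-1, delta=-2, new_sum=80+(-2)=78
Option E: A[2] 47->-18, delta=-65, new_sum=80+(-65)=15 <-- matches target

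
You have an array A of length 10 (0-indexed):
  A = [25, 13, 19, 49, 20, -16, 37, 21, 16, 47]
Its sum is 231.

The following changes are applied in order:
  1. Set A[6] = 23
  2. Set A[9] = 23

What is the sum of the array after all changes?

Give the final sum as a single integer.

Answer: 193

Derivation:
Initial sum: 231
Change 1: A[6] 37 -> 23, delta = -14, sum = 217
Change 2: A[9] 47 -> 23, delta = -24, sum = 193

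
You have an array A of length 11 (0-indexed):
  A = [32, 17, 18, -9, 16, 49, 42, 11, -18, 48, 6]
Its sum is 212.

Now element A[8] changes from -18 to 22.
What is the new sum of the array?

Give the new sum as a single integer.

Answer: 252

Derivation:
Old value at index 8: -18
New value at index 8: 22
Delta = 22 - -18 = 40
New sum = old_sum + delta = 212 + (40) = 252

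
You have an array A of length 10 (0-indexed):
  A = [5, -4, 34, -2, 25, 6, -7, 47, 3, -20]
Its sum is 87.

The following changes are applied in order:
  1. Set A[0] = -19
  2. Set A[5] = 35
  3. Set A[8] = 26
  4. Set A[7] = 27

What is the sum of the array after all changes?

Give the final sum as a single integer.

Answer: 95

Derivation:
Initial sum: 87
Change 1: A[0] 5 -> -19, delta = -24, sum = 63
Change 2: A[5] 6 -> 35, delta = 29, sum = 92
Change 3: A[8] 3 -> 26, delta = 23, sum = 115
Change 4: A[7] 47 -> 27, delta = -20, sum = 95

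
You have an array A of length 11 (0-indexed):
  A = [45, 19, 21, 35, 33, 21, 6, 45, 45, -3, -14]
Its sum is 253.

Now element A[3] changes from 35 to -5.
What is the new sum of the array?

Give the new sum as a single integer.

Old value at index 3: 35
New value at index 3: -5
Delta = -5 - 35 = -40
New sum = old_sum + delta = 253 + (-40) = 213

Answer: 213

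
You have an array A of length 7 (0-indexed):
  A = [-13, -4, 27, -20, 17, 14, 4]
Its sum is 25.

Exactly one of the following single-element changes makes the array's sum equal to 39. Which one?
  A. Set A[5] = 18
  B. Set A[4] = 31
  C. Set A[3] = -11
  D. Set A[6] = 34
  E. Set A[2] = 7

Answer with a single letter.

Answer: B

Derivation:
Option A: A[5] 14->18, delta=4, new_sum=25+(4)=29
Option B: A[4] 17->31, delta=14, new_sum=25+(14)=39 <-- matches target
Option C: A[3] -20->-11, delta=9, new_sum=25+(9)=34
Option D: A[6] 4->34, delta=30, new_sum=25+(30)=55
Option E: A[2] 27->7, delta=-20, new_sum=25+(-20)=5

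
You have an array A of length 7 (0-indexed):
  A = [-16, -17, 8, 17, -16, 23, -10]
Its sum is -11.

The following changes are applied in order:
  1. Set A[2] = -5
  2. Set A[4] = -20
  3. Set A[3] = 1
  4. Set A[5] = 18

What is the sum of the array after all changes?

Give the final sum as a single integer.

Initial sum: -11
Change 1: A[2] 8 -> -5, delta = -13, sum = -24
Change 2: A[4] -16 -> -20, delta = -4, sum = -28
Change 3: A[3] 17 -> 1, delta = -16, sum = -44
Change 4: A[5] 23 -> 18, delta = -5, sum = -49

Answer: -49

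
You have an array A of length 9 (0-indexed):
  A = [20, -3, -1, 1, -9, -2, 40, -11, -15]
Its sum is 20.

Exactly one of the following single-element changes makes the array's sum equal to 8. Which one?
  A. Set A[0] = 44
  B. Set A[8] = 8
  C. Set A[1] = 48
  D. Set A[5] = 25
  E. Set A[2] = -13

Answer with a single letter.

Option A: A[0] 20->44, delta=24, new_sum=20+(24)=44
Option B: A[8] -15->8, delta=23, new_sum=20+(23)=43
Option C: A[1] -3->48, delta=51, new_sum=20+(51)=71
Option D: A[5] -2->25, delta=27, new_sum=20+(27)=47
Option E: A[2] -1->-13, delta=-12, new_sum=20+(-12)=8 <-- matches target

Answer: E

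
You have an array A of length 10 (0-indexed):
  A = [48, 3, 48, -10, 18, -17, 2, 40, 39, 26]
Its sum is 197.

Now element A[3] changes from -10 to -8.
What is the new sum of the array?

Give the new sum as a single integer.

Old value at index 3: -10
New value at index 3: -8
Delta = -8 - -10 = 2
New sum = old_sum + delta = 197 + (2) = 199

Answer: 199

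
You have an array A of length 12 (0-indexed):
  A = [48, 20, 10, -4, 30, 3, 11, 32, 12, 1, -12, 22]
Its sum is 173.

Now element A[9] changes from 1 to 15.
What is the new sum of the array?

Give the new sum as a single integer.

Answer: 187

Derivation:
Old value at index 9: 1
New value at index 9: 15
Delta = 15 - 1 = 14
New sum = old_sum + delta = 173 + (14) = 187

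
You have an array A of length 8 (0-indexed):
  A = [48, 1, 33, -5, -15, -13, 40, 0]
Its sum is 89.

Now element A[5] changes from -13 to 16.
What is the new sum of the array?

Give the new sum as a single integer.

Old value at index 5: -13
New value at index 5: 16
Delta = 16 - -13 = 29
New sum = old_sum + delta = 89 + (29) = 118

Answer: 118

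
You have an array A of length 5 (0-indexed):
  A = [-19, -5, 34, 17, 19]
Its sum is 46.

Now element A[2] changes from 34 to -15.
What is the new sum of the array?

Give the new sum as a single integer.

Old value at index 2: 34
New value at index 2: -15
Delta = -15 - 34 = -49
New sum = old_sum + delta = 46 + (-49) = -3

Answer: -3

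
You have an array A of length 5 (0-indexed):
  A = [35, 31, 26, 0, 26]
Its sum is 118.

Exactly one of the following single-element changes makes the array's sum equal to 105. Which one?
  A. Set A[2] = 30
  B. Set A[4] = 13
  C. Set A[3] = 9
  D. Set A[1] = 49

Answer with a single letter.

Option A: A[2] 26->30, delta=4, new_sum=118+(4)=122
Option B: A[4] 26->13, delta=-13, new_sum=118+(-13)=105 <-- matches target
Option C: A[3] 0->9, delta=9, new_sum=118+(9)=127
Option D: A[1] 31->49, delta=18, new_sum=118+(18)=136

Answer: B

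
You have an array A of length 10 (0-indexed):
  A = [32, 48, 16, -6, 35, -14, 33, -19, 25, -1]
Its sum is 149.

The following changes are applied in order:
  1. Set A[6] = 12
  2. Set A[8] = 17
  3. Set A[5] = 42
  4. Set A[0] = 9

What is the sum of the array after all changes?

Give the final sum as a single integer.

Answer: 153

Derivation:
Initial sum: 149
Change 1: A[6] 33 -> 12, delta = -21, sum = 128
Change 2: A[8] 25 -> 17, delta = -8, sum = 120
Change 3: A[5] -14 -> 42, delta = 56, sum = 176
Change 4: A[0] 32 -> 9, delta = -23, sum = 153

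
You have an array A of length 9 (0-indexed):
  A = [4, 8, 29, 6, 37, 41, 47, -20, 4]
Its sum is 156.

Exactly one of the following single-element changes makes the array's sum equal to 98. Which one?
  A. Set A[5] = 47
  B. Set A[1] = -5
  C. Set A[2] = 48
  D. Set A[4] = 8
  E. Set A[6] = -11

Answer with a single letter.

Option A: A[5] 41->47, delta=6, new_sum=156+(6)=162
Option B: A[1] 8->-5, delta=-13, new_sum=156+(-13)=143
Option C: A[2] 29->48, delta=19, new_sum=156+(19)=175
Option D: A[4] 37->8, delta=-29, new_sum=156+(-29)=127
Option E: A[6] 47->-11, delta=-58, new_sum=156+(-58)=98 <-- matches target

Answer: E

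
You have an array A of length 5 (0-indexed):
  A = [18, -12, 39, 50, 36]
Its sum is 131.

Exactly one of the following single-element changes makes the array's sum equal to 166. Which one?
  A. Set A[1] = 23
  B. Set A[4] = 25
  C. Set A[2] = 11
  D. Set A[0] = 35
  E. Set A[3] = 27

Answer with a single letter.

Answer: A

Derivation:
Option A: A[1] -12->23, delta=35, new_sum=131+(35)=166 <-- matches target
Option B: A[4] 36->25, delta=-11, new_sum=131+(-11)=120
Option C: A[2] 39->11, delta=-28, new_sum=131+(-28)=103
Option D: A[0] 18->35, delta=17, new_sum=131+(17)=148
Option E: A[3] 50->27, delta=-23, new_sum=131+(-23)=108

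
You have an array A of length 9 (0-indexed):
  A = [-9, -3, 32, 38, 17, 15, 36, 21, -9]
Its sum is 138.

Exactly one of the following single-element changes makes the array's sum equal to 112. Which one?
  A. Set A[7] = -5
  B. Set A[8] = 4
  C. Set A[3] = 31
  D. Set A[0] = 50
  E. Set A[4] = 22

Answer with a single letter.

Option A: A[7] 21->-5, delta=-26, new_sum=138+(-26)=112 <-- matches target
Option B: A[8] -9->4, delta=13, new_sum=138+(13)=151
Option C: A[3] 38->31, delta=-7, new_sum=138+(-7)=131
Option D: A[0] -9->50, delta=59, new_sum=138+(59)=197
Option E: A[4] 17->22, delta=5, new_sum=138+(5)=143

Answer: A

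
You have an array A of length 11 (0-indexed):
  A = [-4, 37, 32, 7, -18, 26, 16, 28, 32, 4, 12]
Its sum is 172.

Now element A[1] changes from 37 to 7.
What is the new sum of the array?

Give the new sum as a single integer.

Old value at index 1: 37
New value at index 1: 7
Delta = 7 - 37 = -30
New sum = old_sum + delta = 172 + (-30) = 142

Answer: 142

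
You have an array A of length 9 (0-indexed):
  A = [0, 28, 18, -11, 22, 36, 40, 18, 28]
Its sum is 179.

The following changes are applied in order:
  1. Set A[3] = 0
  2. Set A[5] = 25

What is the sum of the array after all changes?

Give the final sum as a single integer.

Initial sum: 179
Change 1: A[3] -11 -> 0, delta = 11, sum = 190
Change 2: A[5] 36 -> 25, delta = -11, sum = 179

Answer: 179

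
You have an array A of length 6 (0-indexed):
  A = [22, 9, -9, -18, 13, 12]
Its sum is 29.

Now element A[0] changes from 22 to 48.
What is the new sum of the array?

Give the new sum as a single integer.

Old value at index 0: 22
New value at index 0: 48
Delta = 48 - 22 = 26
New sum = old_sum + delta = 29 + (26) = 55

Answer: 55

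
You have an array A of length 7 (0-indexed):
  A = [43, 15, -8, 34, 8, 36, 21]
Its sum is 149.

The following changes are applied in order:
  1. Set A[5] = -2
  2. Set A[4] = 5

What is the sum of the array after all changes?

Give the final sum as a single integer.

Initial sum: 149
Change 1: A[5] 36 -> -2, delta = -38, sum = 111
Change 2: A[4] 8 -> 5, delta = -3, sum = 108

Answer: 108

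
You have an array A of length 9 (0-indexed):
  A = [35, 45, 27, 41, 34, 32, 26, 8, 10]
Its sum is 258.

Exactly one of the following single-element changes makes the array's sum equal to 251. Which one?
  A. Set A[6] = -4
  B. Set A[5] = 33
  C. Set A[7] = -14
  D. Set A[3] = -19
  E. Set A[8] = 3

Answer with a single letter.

Answer: E

Derivation:
Option A: A[6] 26->-4, delta=-30, new_sum=258+(-30)=228
Option B: A[5] 32->33, delta=1, new_sum=258+(1)=259
Option C: A[7] 8->-14, delta=-22, new_sum=258+(-22)=236
Option D: A[3] 41->-19, delta=-60, new_sum=258+(-60)=198
Option E: A[8] 10->3, delta=-7, new_sum=258+(-7)=251 <-- matches target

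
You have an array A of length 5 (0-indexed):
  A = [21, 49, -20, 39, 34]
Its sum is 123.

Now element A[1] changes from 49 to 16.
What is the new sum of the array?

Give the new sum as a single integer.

Answer: 90

Derivation:
Old value at index 1: 49
New value at index 1: 16
Delta = 16 - 49 = -33
New sum = old_sum + delta = 123 + (-33) = 90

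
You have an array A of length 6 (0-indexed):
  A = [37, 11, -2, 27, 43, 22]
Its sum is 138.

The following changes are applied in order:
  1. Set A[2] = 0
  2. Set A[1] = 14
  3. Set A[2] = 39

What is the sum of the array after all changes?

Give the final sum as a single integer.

Initial sum: 138
Change 1: A[2] -2 -> 0, delta = 2, sum = 140
Change 2: A[1] 11 -> 14, delta = 3, sum = 143
Change 3: A[2] 0 -> 39, delta = 39, sum = 182

Answer: 182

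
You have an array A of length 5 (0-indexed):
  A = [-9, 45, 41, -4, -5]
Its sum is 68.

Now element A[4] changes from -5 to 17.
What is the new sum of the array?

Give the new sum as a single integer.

Old value at index 4: -5
New value at index 4: 17
Delta = 17 - -5 = 22
New sum = old_sum + delta = 68 + (22) = 90

Answer: 90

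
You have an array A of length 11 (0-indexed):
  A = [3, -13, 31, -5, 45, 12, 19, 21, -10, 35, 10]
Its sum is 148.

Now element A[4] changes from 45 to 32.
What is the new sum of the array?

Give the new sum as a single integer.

Old value at index 4: 45
New value at index 4: 32
Delta = 32 - 45 = -13
New sum = old_sum + delta = 148 + (-13) = 135

Answer: 135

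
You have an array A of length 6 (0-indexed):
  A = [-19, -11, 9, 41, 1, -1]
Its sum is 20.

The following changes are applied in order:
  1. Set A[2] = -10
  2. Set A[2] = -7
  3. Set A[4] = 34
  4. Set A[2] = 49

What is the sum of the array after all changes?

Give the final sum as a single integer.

Answer: 93

Derivation:
Initial sum: 20
Change 1: A[2] 9 -> -10, delta = -19, sum = 1
Change 2: A[2] -10 -> -7, delta = 3, sum = 4
Change 3: A[4] 1 -> 34, delta = 33, sum = 37
Change 4: A[2] -7 -> 49, delta = 56, sum = 93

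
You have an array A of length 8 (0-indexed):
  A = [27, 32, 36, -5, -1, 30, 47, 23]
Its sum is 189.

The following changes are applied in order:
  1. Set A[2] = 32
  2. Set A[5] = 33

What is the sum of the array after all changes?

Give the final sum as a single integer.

Initial sum: 189
Change 1: A[2] 36 -> 32, delta = -4, sum = 185
Change 2: A[5] 30 -> 33, delta = 3, sum = 188

Answer: 188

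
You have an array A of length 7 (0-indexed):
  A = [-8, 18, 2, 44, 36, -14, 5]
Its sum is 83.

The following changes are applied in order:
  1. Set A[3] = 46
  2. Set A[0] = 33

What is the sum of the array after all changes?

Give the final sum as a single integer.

Initial sum: 83
Change 1: A[3] 44 -> 46, delta = 2, sum = 85
Change 2: A[0] -8 -> 33, delta = 41, sum = 126

Answer: 126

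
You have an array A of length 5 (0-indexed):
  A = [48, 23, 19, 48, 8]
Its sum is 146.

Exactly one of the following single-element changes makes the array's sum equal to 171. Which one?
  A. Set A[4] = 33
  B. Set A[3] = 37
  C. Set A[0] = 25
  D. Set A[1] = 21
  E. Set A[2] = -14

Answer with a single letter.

Answer: A

Derivation:
Option A: A[4] 8->33, delta=25, new_sum=146+(25)=171 <-- matches target
Option B: A[3] 48->37, delta=-11, new_sum=146+(-11)=135
Option C: A[0] 48->25, delta=-23, new_sum=146+(-23)=123
Option D: A[1] 23->21, delta=-2, new_sum=146+(-2)=144
Option E: A[2] 19->-14, delta=-33, new_sum=146+(-33)=113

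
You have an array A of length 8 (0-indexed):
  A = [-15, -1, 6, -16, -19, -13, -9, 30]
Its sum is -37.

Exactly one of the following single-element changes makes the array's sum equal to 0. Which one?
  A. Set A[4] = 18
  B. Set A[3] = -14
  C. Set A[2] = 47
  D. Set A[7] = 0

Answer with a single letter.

Answer: A

Derivation:
Option A: A[4] -19->18, delta=37, new_sum=-37+(37)=0 <-- matches target
Option B: A[3] -16->-14, delta=2, new_sum=-37+(2)=-35
Option C: A[2] 6->47, delta=41, new_sum=-37+(41)=4
Option D: A[7] 30->0, delta=-30, new_sum=-37+(-30)=-67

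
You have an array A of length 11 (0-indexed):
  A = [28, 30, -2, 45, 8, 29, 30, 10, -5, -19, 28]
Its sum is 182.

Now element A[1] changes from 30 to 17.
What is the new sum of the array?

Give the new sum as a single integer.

Answer: 169

Derivation:
Old value at index 1: 30
New value at index 1: 17
Delta = 17 - 30 = -13
New sum = old_sum + delta = 182 + (-13) = 169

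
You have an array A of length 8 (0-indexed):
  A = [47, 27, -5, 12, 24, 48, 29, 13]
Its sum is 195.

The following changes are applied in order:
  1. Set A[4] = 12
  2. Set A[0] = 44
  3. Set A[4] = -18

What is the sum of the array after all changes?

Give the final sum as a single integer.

Answer: 150

Derivation:
Initial sum: 195
Change 1: A[4] 24 -> 12, delta = -12, sum = 183
Change 2: A[0] 47 -> 44, delta = -3, sum = 180
Change 3: A[4] 12 -> -18, delta = -30, sum = 150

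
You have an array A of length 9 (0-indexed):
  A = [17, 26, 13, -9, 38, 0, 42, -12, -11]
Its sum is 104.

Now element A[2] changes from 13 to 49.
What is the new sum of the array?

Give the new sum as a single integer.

Answer: 140

Derivation:
Old value at index 2: 13
New value at index 2: 49
Delta = 49 - 13 = 36
New sum = old_sum + delta = 104 + (36) = 140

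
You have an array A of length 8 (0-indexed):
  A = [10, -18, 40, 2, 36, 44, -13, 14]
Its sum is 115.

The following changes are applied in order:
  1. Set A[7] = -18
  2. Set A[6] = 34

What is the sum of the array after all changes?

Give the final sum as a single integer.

Initial sum: 115
Change 1: A[7] 14 -> -18, delta = -32, sum = 83
Change 2: A[6] -13 -> 34, delta = 47, sum = 130

Answer: 130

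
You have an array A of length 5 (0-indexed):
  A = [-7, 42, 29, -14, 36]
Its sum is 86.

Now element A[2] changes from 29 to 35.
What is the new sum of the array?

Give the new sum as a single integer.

Old value at index 2: 29
New value at index 2: 35
Delta = 35 - 29 = 6
New sum = old_sum + delta = 86 + (6) = 92

Answer: 92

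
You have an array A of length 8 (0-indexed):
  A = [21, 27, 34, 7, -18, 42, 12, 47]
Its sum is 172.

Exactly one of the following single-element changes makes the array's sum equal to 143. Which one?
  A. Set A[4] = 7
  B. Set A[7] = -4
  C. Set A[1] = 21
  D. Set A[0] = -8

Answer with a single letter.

Option A: A[4] -18->7, delta=25, new_sum=172+(25)=197
Option B: A[7] 47->-4, delta=-51, new_sum=172+(-51)=121
Option C: A[1] 27->21, delta=-6, new_sum=172+(-6)=166
Option D: A[0] 21->-8, delta=-29, new_sum=172+(-29)=143 <-- matches target

Answer: D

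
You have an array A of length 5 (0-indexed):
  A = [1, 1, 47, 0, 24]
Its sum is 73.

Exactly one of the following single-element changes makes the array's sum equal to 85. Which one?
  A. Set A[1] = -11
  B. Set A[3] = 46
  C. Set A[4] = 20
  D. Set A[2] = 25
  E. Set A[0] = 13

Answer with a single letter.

Answer: E

Derivation:
Option A: A[1] 1->-11, delta=-12, new_sum=73+(-12)=61
Option B: A[3] 0->46, delta=46, new_sum=73+(46)=119
Option C: A[4] 24->20, delta=-4, new_sum=73+(-4)=69
Option D: A[2] 47->25, delta=-22, new_sum=73+(-22)=51
Option E: A[0] 1->13, delta=12, new_sum=73+(12)=85 <-- matches target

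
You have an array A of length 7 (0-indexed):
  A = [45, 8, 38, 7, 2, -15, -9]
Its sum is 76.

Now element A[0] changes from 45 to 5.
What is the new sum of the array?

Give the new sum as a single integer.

Old value at index 0: 45
New value at index 0: 5
Delta = 5 - 45 = -40
New sum = old_sum + delta = 76 + (-40) = 36

Answer: 36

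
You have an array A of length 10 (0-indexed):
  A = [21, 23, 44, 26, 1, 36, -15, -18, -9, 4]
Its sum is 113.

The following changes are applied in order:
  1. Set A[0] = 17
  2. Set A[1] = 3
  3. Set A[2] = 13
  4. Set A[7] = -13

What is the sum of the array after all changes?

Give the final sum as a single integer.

Initial sum: 113
Change 1: A[0] 21 -> 17, delta = -4, sum = 109
Change 2: A[1] 23 -> 3, delta = -20, sum = 89
Change 3: A[2] 44 -> 13, delta = -31, sum = 58
Change 4: A[7] -18 -> -13, delta = 5, sum = 63

Answer: 63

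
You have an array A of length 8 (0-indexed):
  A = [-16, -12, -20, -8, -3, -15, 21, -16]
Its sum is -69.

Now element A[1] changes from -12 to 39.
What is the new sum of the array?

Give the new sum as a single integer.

Answer: -18

Derivation:
Old value at index 1: -12
New value at index 1: 39
Delta = 39 - -12 = 51
New sum = old_sum + delta = -69 + (51) = -18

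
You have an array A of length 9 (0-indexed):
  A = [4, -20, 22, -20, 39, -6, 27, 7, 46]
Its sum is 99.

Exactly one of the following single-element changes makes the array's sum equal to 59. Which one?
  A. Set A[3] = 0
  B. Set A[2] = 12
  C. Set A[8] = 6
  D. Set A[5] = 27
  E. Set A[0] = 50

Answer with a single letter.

Answer: C

Derivation:
Option A: A[3] -20->0, delta=20, new_sum=99+(20)=119
Option B: A[2] 22->12, delta=-10, new_sum=99+(-10)=89
Option C: A[8] 46->6, delta=-40, new_sum=99+(-40)=59 <-- matches target
Option D: A[5] -6->27, delta=33, new_sum=99+(33)=132
Option E: A[0] 4->50, delta=46, new_sum=99+(46)=145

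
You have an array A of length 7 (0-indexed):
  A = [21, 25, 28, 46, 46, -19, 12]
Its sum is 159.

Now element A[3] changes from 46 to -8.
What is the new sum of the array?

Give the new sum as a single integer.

Answer: 105

Derivation:
Old value at index 3: 46
New value at index 3: -8
Delta = -8 - 46 = -54
New sum = old_sum + delta = 159 + (-54) = 105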